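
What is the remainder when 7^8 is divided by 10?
By repeated squaring mod 10: 7^{1}≡7, 7^{2}≡9, 7^{4}≡1, 7^{8}≡1. So 7^{8} ≡ 1 mod 10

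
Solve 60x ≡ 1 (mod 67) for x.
Since 67 is prime, by Fermat 60^(-1) ≡ 60^{65} ≡ 19 (mod 67). Verify: 60 × 19 = 1140 ≡ 1 (mod 67)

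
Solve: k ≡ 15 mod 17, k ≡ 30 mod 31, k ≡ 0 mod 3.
M = 17 × 31 × 3 = 1581. M₁ = 93, y₁ ≡ 15 mod 17. M₂ = 51, y₂ ≡ 14 mod 31. M₃ = 527, y₃ ≡ 2 mod 3. k = 15×93×15 + 30×51×14 + 0×527×2 ≡ 1239 mod 1581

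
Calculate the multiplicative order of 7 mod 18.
Powers of 7 mod 18: 7^1≡7, 7^2≡13, 7^3≡1. So the order of 7 is 3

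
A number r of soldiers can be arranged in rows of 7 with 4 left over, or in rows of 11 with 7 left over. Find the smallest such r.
M = 7 × 11 = 77. M₁ = 11, y₁ ≡ 2 (mod 7). M₂ = 7, y₂ ≡ 8 (mod 11). r = 4×11×2 + 7×7×8 ≡ 18 (mod 77)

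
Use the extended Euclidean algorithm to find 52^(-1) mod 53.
Extended GCD: 52(-1) + 53(1) = 1. So 52^(-1) ≡ -1 ≡ 52 mod 53. Verify: 52 × 52 = 2704 ≡ 1 mod 53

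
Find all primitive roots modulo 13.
There are φ(12) = 4 primitive roots mod 13: {2, 6, 7, 11}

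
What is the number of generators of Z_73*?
There are φ(73-1) = φ(72) = 24 primitive roots modulo 73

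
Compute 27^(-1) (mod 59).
Since 59 is prime, by Fermat 27^(-1) ≡ 27^{57} ≡ 35 (mod 59). Verify: 27 × 35 = 945 ≡ 1 (mod 59)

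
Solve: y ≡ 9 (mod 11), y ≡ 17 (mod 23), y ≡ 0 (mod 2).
M = 11 × 23 × 2 = 506. M₁ = 46, y₁ ≡ 6 (mod 11). M₂ = 22, y₂ ≡ 22 (mod 23). M₃ = 253, y₃ ≡ 1 (mod 2). y = 9×46×6 + 17×22×22 + 0×253×1 ≡ 86 (mod 506)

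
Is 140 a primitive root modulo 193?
ord_193(140) divides 192. For each prime q|192: 140^{96}≡192, 140^{64}≡108, none ≡ 1. So 140 has order 192 and is a primitive root mod 193.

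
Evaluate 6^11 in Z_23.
By repeated squaring (mod 23): 6^{1}≡6, 6^{2}≡13, 6^{4}≡8, 6^{8}≡18. Then 6^{11} = 6^{8+2+1} ≡ 18 × 13 × 6 ≡ 1 (mod 23)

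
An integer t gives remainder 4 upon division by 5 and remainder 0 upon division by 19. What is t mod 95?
M = 5 × 19 = 95. M₁ = 19, y₁ ≡ 4 mod 5. M₂ = 5, y₂ ≡ 4 mod 19. t = 4×19×4 + 0×5×4 ≡ 19 mod 95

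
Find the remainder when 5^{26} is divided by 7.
By Fermat: 5^{6} ≡ 1 mod 7. 26 = 4×6 + 2. So 5^{26} ≡ 5^{2} ≡ 4 mod 7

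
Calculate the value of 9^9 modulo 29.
By repeated squaring (mod 29): 9^{1}≡9, 9^{2}≡23, 9^{4}≡7, 9^{8}≡20. Then 9^{9} = 9^{8+1} ≡ 20 × 9 ≡ 6 (mod 29)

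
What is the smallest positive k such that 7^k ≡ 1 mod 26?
Powers of 7 mod 26: 7^1≡7, 7^2≡23, 7^3≡5, 7^4≡9, 7^5≡11, 7^6≡25, 7^7≡19, 7^8≡3, 7^9≡21, 7^10≡17, 7^11≡15, 7^12≡1. So the order of 7 is 12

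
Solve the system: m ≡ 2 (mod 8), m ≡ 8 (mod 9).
M = 8 × 9 = 72. M₁ = 9, y₁ ≡ 1 (mod 8). M₂ = 8, y₂ ≡ 8 (mod 9). m = 2×9×1 + 8×8×8 ≡ 26 (mod 72)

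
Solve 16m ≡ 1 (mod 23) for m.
Since 23 is prime, by Fermat 16^(-1) ≡ 16^{21} ≡ 13 (mod 23). Verify: 16 × 13 = 208 ≡ 1 (mod 23)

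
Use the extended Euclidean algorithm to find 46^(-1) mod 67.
Extended GCD: 46(-16) + 67(11) = 1. So 46^(-1) ≡ -16 ≡ 51 mod 67. Verify: 46 × 51 = 2346 ≡ 1 mod 67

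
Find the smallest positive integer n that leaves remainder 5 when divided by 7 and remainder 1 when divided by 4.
M = 7 × 4 = 28. M₁ = 4, y₁ ≡ 2 (mod 7). M₂ = 7, y₂ ≡ 3 (mod 4). n = 5×4×2 + 1×7×3 ≡ 5 (mod 28)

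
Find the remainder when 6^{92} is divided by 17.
By Fermat: 6^{16} ≡ 1 mod 17. 92 = 5×16 + 12. So 6^{92} ≡ 6^{12} ≡ 13 mod 17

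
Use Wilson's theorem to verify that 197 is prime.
(196)! mod 197 = 196. Since this equals -1 (mod 197), Wilson confirms 197 is prime.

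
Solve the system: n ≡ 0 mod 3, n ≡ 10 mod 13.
M = 3 × 13 = 39. M₁ = 13, y₁ ≡ 1 mod 3. M₂ = 3, y₂ ≡ 9 mod 13. n = 0×13×1 + 10×3×9 ≡ 36 mod 39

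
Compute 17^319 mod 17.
By repeated squaring mod 17: 17^{1}≡0, 17^{2}≡0, 17^{4}≡0, 17^{8}≡0, 17^{16}≡0, 17^{32}≡0, 17^{64}≡0, 17^{128}≡0, 17^{256}≡0. Then 17^{319} = 17^{256+32+16+8+4+2+1} ≡ 0 × 0 × 0 × 0 × 0 × 0 × 0 ≡ 0 mod 17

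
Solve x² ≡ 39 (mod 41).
The square roots of 39 mod 41 are 11 and 30. Verify: 11² = 121 ≡ 39 (mod 41)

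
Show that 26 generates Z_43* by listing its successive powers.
26^1, 26^2, ..., 26^{42} mod 43: [26, 31, 32, 15, 3, 35, 7, 10, 2, 9, 19, 21, 30, 6, 27, 14, 20, 4, 18, 38, 42, 17, 12, 11, 28, 40, 8, 36, 33, 41, 34, 24, 22, 13, 37, 16, 29, 23, 39, 25, 5, 1]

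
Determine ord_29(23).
Powers of 23 mod 29: 23^1≡23, 23^2≡7, 23^3≡16, 23^4≡20, 23^5≡25, 23^6≡24, 23^7≡1. So the order of 23 is 7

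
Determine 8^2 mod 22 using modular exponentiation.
8^{2} = 64 ≡ 20 mod 22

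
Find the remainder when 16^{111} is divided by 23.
By Fermat: 16^{22} ≡ 1 mod 23. 111 = 5×22 + 1. So 16^{111} ≡ 16^{1} ≡ 16 mod 23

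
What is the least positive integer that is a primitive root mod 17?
g = 3. Powers: [3, 9, 10, 13, 5, 15, 11, ...] generates all 16 non-zero residues.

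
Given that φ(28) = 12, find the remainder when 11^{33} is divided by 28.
By Euler: 11^{12} ≡ 1 (mod 28) since gcd(11, 28) = 1. 33 = 2×12 + 9. So 11^{33} ≡ 11^{9} ≡ 15 (mod 28)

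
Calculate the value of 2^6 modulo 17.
By repeated squaring mod 17: 2^{1}≡2, 2^{2}≡4, 2^{4}≡16. Then 2^{6} = 2^{4+2} ≡ 16 × 4 ≡ 13 mod 17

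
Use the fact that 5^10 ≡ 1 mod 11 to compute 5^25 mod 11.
By Fermat: 5^{10} ≡ 1 mod 11. 25 = 2×10 + 5. So 5^{25} ≡ 5^{5} ≡ 1 mod 11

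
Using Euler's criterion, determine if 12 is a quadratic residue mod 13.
By Euler's criterion: 12^{6} ≡ 1 (mod 13). Since this equals 1, 12 is a QR.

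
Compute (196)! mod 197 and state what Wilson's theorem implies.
(196)! mod 197 = 196. Since this equals -1 (mod 197), Wilson confirms 197 is prime.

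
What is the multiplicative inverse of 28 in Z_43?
Since 43 is prime, by Fermat 28^(-1) ≡ 28^{41} ≡ 20 (mod 43). Verify: 28 × 20 = 560 ≡ 1 (mod 43)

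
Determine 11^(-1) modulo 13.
Since 13 is prime, by Fermat 11^(-1) ≡ 11^{11} ≡ 6 (mod 13). Verify: 11 × 6 = 66 ≡ 1 (mod 13)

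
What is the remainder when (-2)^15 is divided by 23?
By repeated squaring mod 23: (-2)^{1}≡21, (-2)^{2}≡4, (-2)^{4}≡16, (-2)^{8}≡3. Then (-2)^{15} = (-2)^{8+4+2+1} ≡ 3 × 16 × 4 × 21 ≡ 7 mod 23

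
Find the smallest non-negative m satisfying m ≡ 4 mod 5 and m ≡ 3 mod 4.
M = 5 × 4 = 20. M₁ = 4, y₁ ≡ 4 mod 5. M₂ = 5, y₂ ≡ 1 mod 4. m = 4×4×4 + 3×5×1 ≡ 19 mod 20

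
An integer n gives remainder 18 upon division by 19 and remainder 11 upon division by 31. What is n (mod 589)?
M = 19 × 31 = 589. M₁ = 31, y₁ ≡ 8 (mod 19). M₂ = 19, y₂ ≡ 18 (mod 31). n = 18×31×8 + 11×19×18 ≡ 569 (mod 589)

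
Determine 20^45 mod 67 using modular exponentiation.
By repeated squaring mod 67: 20^{1}≡20, 20^{2}≡65, 20^{4}≡4, 20^{8}≡16, 20^{16}≡55, 20^{32}≡10. Then 20^{45} = 20^{32+8+4+1} ≡ 10 × 16 × 4 × 20 ≡ 3 mod 67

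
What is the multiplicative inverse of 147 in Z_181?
Since 181 is prime, by Fermat 147^(-1) ≡ 147^{179} ≡ 165 (mod 181). Verify: 147 × 165 = 24255 ≡ 1 (mod 181)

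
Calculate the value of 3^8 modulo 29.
By repeated squaring (mod 29): 3^{1}≡3, 3^{2}≡9, 3^{4}≡23, 3^{8}≡7. So 3^{8} ≡ 7 (mod 29)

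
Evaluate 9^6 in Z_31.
By repeated squaring (mod 31): 9^{1}≡9, 9^{2}≡19, 9^{4}≡20. Then 9^{6} = 9^{4+2} ≡ 20 × 19 ≡ 8 (mod 31)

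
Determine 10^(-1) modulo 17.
Since 17 is prime, by Fermat 10^(-1) ≡ 10^{15} ≡ 12 mod 17. Verify: 10 × 12 = 120 ≡ 1 mod 17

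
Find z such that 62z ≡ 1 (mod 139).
Since 139 is prime, by Fermat 62^(-1) ≡ 62^{137} ≡ 74 (mod 139). Verify: 62 × 74 = 4588 ≡ 1 (mod 139)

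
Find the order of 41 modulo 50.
Powers of 41 mod 50: 41^1≡41, 41^2≡31, 41^3≡21, 41^4≡11, 41^5≡1. ord_50(41) = 5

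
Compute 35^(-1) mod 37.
Since 37 is prime, by Fermat 35^(-1) ≡ 35^{35} ≡ 18 mod 37. Verify: 35 × 18 = 630 ≡ 1 mod 37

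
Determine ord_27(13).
Powers of 13 mod 27: 13^1≡13, 13^2≡7, 13^3≡10, 13^4≡22, 13^5≡16, 13^6≡19, 13^7≡4, 13^8≡25, 13^9≡1. Order = 9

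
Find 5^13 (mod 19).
By repeated squaring (mod 19): 5^{1}≡5, 5^{2}≡6, 5^{4}≡17, 5^{8}≡4. Then 5^{13} = 5^{8+4+1} ≡ 4 × 17 × 5 ≡ 17 (mod 19)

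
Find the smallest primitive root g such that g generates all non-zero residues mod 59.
g = 2. For each prime q|58: 2^{29}≡58, 2^{2}≡4, none ≡ 1, so ord_59(2) = 58 and 2 is a primitive root.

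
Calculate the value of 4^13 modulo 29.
By repeated squaring mod 29: 4^{1}≡4, 4^{2}≡16, 4^{4}≡24, 4^{8}≡25. Then 4^{13} = 4^{8+4+1} ≡ 25 × 24 × 4 ≡ 22 mod 29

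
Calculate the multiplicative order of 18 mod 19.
Powers of 18 mod 19: 18^1≡18, 18^2≡1. ord_19(18) = 2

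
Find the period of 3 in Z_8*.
Powers of 3 mod 8: 3^1≡3, 3^2≡1. Order = 2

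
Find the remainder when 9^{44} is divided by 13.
By Fermat: 9^{12} ≡ 1 mod 13. 44 = 3×12 + 8. So 9^{44} ≡ 9^{8} ≡ 3 mod 13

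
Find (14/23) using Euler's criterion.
(14/23) = 14^{11} mod 23 = -1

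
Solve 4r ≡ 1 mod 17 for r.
Since 17 is prime, by Fermat 4^(-1) ≡ 4^{15} ≡ 13 mod 17. Verify: 4 × 13 = 52 ≡ 1 mod 17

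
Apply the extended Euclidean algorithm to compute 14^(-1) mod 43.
Extended GCD: 14(-3) + 43(1) = 1. So 14^(-1) ≡ -3 ≡ 40 (mod 43). Verify: 14 × 40 = 560 ≡ 1 (mod 43)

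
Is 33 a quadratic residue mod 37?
By Euler's criterion: 33^{18} ≡ 1 mod 37. Since this equals 1, 33 is a QR.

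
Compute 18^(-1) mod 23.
Since 23 is prime, by Fermat 18^(-1) ≡ 18^{21} ≡ 9 mod 23. Verify: 18 × 9 = 162 ≡ 1 mod 23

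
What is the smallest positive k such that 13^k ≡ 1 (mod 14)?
Powers of 13 mod 14: 13^1≡13, 13^2≡1. ord_14(13) = 2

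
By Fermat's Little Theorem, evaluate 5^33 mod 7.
By Fermat: 5^{6} ≡ 1 mod 7. 33 = 5×6 + 3. So 5^{33} ≡ 5^{3} ≡ 6 mod 7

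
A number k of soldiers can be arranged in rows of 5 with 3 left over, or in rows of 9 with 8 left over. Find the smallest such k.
M = 5 × 9 = 45. M₁ = 9, y₁ ≡ 4 (mod 5). M₂ = 5, y₂ ≡ 2 (mod 9). k = 3×9×4 + 8×5×2 ≡ 8 (mod 45)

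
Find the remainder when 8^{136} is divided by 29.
By Fermat: 8^{28} ≡ 1 (mod 29). 136 = 4×28 + 24. So 8^{136} ≡ 8^{24} ≡ 25 (mod 29)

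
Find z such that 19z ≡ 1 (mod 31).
Since 31 is prime, by Fermat 19^(-1) ≡ 19^{29} ≡ 18 (mod 31). Verify: 19 × 18 = 342 ≡ 1 (mod 31)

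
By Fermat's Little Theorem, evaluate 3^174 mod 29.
By Fermat: 3^{28} ≡ 1 mod 29. 174 ≡ 6 mod 28. So 3^{174} ≡ 3^{6} ≡ 4 mod 29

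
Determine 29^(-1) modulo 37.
Since 37 is prime, by Fermat 29^(-1) ≡ 29^{35} ≡ 23 (mod 37). Verify: 29 × 23 = 667 ≡ 1 (mod 37)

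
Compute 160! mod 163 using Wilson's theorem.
(162)! = (160)! × (161) × (162) ≡ -1 mod 163. So (160)! ≡ -1 × [(162)(161)]^(-1) ≡ 81 mod 163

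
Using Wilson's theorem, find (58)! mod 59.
By Wilson's theorem, (58)! ≡ -1 ≡ 58 mod 59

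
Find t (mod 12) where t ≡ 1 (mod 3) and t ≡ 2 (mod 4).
M = 3 × 4 = 12. M₁ = 4, y₁ ≡ 1 (mod 3). M₂ = 3, y₂ ≡ 3 (mod 4). t = 1×4×1 + 2×3×3 ≡ 10 (mod 12)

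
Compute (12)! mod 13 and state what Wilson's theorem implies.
(12)! mod 13 = 12. Since this equals -1 (mod 13), Wilson confirms 13 is prime.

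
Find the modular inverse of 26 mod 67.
Since 67 is prime, by Fermat 26^(-1) ≡ 26^{65} ≡ 49 mod 67. Verify: 26 × 49 = 1274 ≡ 1 mod 67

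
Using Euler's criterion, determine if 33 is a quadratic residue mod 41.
By Euler's criterion: 33^{20} ≡ 1 (mod 41). Since this equals 1, 33 is a QR.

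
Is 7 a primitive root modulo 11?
ord_11(7) divides 10. For each prime q|10: 7^{5}≡10, 7^{2}≡5, none ≡ 1. So 7 has order 10 and is a primitive root mod 11.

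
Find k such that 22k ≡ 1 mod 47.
Since 47 is prime, by Fermat 22^(-1) ≡ 22^{45} ≡ 15 mod 47. Verify: 22 × 15 = 330 ≡ 1 mod 47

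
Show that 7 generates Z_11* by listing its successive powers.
7^1, 7^2, ..., 7^{10} mod 11: [7, 5, 2, 3, 10, 4, 6, 9, 8, 1]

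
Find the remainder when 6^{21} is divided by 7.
By Fermat: 6^{6} ≡ 1 mod 7. 21 = 3×6 + 3. So 6^{21} ≡ 6^{3} ≡ 6 mod 7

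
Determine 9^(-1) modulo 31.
Since 31 is prime, by Fermat 9^(-1) ≡ 9^{29} ≡ 7 (mod 31). Verify: 9 × 7 = 63 ≡ 1 (mod 31)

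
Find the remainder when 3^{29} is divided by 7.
By Fermat: 3^{6} ≡ 1 (mod 7). 29 = 4×6 + 5. So 3^{29} ≡ 3^{5} ≡ 5 (mod 7)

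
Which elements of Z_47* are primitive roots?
There are φ(46) = 22 primitive roots mod 47: {5, 10, 11, 13, 15, 19, 20, 22, 23, 26, 29, 30, 31, 33, 35, 38, 39, 40, 41, 43, 44, 45}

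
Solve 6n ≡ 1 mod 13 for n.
Since 13 is prime, by Fermat 6^(-1) ≡ 6^{11} ≡ 11 mod 13. Verify: 6 × 11 = 66 ≡ 1 mod 13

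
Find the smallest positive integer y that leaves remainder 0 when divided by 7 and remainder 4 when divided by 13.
M = 7 × 13 = 91. M₁ = 13, y₁ ≡ 6 (mod 7). M₂ = 7, y₂ ≡ 2 (mod 13). y = 0×13×6 + 4×7×2 ≡ 56 (mod 91)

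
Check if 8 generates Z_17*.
8^{8} ≡ 1 mod 17 and 8 < 16, so ord_17(8) = 8 ≠ 16 and 8 is not a primitive root.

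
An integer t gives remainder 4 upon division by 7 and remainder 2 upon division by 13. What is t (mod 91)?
M = 7 × 13 = 91. M₁ = 13, y₁ ≡ 6 (mod 7). M₂ = 7, y₂ ≡ 2 (mod 13). t = 4×13×6 + 2×7×2 ≡ 67 (mod 91)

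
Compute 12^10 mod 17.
By repeated squaring mod 17: 12^{1}≡12, 12^{2}≡8, 12^{4}≡13, 12^{8}≡16. Then 12^{10} = 12^{8+2} ≡ 16 × 8 ≡ 9 mod 17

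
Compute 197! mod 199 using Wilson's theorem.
(198)! = (197)! × (198) ≡ -1 mod 199. So (197)! ≡ -1 × (198)^(-1) ≡ (-1)×(-1) = 1 mod 199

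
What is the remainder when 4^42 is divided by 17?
Using Fermat: 4^{16} ≡ 1 mod 17. 42 ≡ 10 mod 16. So 4^{42} ≡ 4^{10} ≡ 16 mod 17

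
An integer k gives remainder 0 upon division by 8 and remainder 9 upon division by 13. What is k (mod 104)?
M = 8 × 13 = 104. M₁ = 13, y₁ ≡ 5 (mod 8). M₂ = 8, y₂ ≡ 5 (mod 13). k = 0×13×5 + 9×8×5 ≡ 48 (mod 104)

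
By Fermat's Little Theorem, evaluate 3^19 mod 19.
By Fermat: 3^{18} ≡ 1 mod 19. So 3^{19} = 3^{18} · 3^{1} ≡ 3^{1} ≡ 3 mod 19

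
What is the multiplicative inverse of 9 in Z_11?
Since 11 is prime, by Fermat 9^(-1) ≡ 9^{9} ≡ 5 mod 11. Verify: 9 × 5 = 45 ≡ 1 mod 11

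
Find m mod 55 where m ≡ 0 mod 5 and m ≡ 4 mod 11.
M = 5 × 11 = 55. M₁ = 11, y₁ ≡ 1 mod 5. M₂ = 5, y₂ ≡ 9 mod 11. m = 0×11×1 + 4×5×9 ≡ 15 mod 55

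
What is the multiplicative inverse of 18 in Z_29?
Since 29 is prime, by Fermat 18^(-1) ≡ 18^{27} ≡ 21 (mod 29). Verify: 18 × 21 = 378 ≡ 1 (mod 29)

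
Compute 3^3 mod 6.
3^{3} = 27 ≡ 3 (mod 6)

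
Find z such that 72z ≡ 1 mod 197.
Since 197 is prime, by Fermat 72^(-1) ≡ 72^{195} ≡ 52 mod 197. Verify: 72 × 52 = 3744 ≡ 1 mod 197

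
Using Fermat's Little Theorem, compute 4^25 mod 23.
By Fermat: 4^{22} ≡ 1 (mod 23). So 4^{25} = 4^{22} · 4^{3} ≡ 4^{3} ≡ 18 (mod 23)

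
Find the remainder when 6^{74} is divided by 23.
By Fermat: 6^{22} ≡ 1 mod 23. 74 = 3×22 + 8. So 6^{74} ≡ 6^{8} ≡ 18 mod 23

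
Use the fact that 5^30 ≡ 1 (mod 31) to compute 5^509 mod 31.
By Fermat: 5^{30} ≡ 1 (mod 31). 509 ≡ 29 (mod 30). So 5^{509} ≡ 5^{29} ≡ 25 (mod 31)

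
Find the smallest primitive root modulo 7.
g = 3. Powers: [3, 2, 6, 4, 5, 1] generates all 6 non-zero residues.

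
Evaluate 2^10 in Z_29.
By repeated squaring mod 29: 2^{1}≡2, 2^{2}≡4, 2^{4}≡16, 2^{8}≡24. Then 2^{10} = 2^{8+2} ≡ 24 × 4 ≡ 9 mod 29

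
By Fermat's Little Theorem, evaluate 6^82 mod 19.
By Fermat: 6^{18} ≡ 1 mod 19. 82 = 4×18 + 10. So 6^{82} ≡ 6^{10} ≡ 6 mod 19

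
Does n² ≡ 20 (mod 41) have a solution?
By Euler's criterion: 20^{20} ≡ 1 (mod 41). Since this equals 1, 20 is a QR.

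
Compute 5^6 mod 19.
By repeated squaring (mod 19): 5^{1}≡5, 5^{2}≡6, 5^{4}≡17. Then 5^{6} = 5^{4+2} ≡ 17 × 6 ≡ 7 (mod 19)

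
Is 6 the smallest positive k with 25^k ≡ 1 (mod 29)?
Powers of 25 mod 29: 25^1≡25, 25^2≡16, 25^3≡23, 25^4≡24, 25^5≡20, 25^6≡7, 25^7≡1. 25^6≡7≢1, so ord ≠ 6. No, the actual order is 7.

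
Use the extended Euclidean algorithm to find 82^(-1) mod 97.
Extended GCD: 82(-13) + 97(11) = 1. So 82^(-1) ≡ -13 ≡ 84 (mod 97). Verify: 82 × 84 = 6888 ≡ 1 (mod 97)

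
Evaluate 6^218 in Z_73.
Using Fermat: 6^{72} ≡ 1 mod 73. 218 ≡ 2 mod 72. So 6^{218} ≡ 6^{2} ≡ 36 mod 73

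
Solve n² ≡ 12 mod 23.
The square roots of 12 mod 23 are 9 and 14. Verify: 9² = 81 ≡ 12 mod 23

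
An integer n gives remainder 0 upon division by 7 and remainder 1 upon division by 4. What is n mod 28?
M = 7 × 4 = 28. M₁ = 4, y₁ ≡ 2 mod 7. M₂ = 7, y₂ ≡ 3 mod 4. n = 0×4×2 + 1×7×3 ≡ 21 mod 28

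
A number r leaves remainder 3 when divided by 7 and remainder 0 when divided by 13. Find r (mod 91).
M = 7 × 13 = 91. M₁ = 13, y₁ ≡ 6 (mod 7). M₂ = 7, y₂ ≡ 2 (mod 13). r = 3×13×6 + 0×7×2 ≡ 52 (mod 91)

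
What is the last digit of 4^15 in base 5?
Using Fermat: 4^{4} ≡ 1 mod 5. 15 ≡ 3 mod 4. So 4^{15} ≡ 4^{3} ≡ 4 mod 5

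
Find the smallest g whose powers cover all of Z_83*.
g = 2. Powers: [2, 4, 8, 16, 32, 64, 45, 7, 14, 28, ...] generates all 82 non-zero residues.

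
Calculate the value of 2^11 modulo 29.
By repeated squaring mod 29: 2^{1}≡2, 2^{2}≡4, 2^{4}≡16, 2^{8}≡24. Then 2^{11} = 2^{8+2+1} ≡ 24 × 4 × 2 ≡ 18 mod 29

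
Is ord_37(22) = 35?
Powers of 22 mod 37: 22^1≡22, 22^2≡3, 22^3≡29, 22^4≡9, 22^5≡13, 22^6≡27, 22^7≡2, 22^8≡7, 22^9≡6, 22^10≡21, 22^11≡18, 22^12≡26, 22^13≡17, 22^14≡4, 22^15≡14, 22^16≡12, 22^17≡5, 22^18≡36, 22^19≡15, 22^20≡34, 22^21≡8, 22^22≡28, 22^23≡24, 22^24≡10, 22^25≡35, 22^26≡30, 22^27≡31, 22^28≡16, 22^29≡19, 22^30≡11, 22^31≡20, 22^32≡33, 22^33≡23, 22^34≡25, 22^35≡32, 22^36≡1. 22^35≡32≢1, so ord ≠ 35. No, the actual order is 36.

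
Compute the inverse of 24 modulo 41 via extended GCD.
Extended GCD: 24(12) + 41(-7) = 1. So 24^(-1) ≡ 12 (mod 41). Verify: 24 × 12 = 288 ≡ 1 (mod 41)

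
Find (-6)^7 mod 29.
By repeated squaring mod 29: (-6)^{1}≡23, (-6)^{2}≡7, (-6)^{4}≡20. Then (-6)^{7} = (-6)^{4+2+1} ≡ 20 × 7 × 23 ≡ 1 mod 29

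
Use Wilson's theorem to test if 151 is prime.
(150)! mod 151 = 150. Since 150 ≡ -1 mod 151, 151 is prime.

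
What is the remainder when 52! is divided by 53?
By Wilson's theorem, (52)! ≡ -1 ≡ 52 mod 53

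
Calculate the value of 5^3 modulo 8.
5^{3} = 125 ≡ 5 (mod 8)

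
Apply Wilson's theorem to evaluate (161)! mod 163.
(162)! = (161)! × (162) ≡ -1 mod 163. So (161)! ≡ -1 × (162)^(-1) ≡ (-1)×(-1) = 1 mod 163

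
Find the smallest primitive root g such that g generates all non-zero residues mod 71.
g = 7. Powers: [7, 49, 59, 58, 51, 2, 14, 27, 47, 45, ...] generates all 70 non-zero residues.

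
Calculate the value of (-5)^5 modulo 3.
Using Fermat: (-5)^{2} ≡ 1 (mod 3). 5 ≡ 1 (mod 2). So (-5)^{5} ≡ (-5)^{1} ≡ 1 (mod 3)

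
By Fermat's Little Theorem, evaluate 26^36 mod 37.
By Fermat's Little Theorem, 26^{36} ≡ 1 (mod 37) since 37 is prime and gcd(26, 37) = 1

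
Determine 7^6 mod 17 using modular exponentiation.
By repeated squaring mod 17: 7^{1}≡7, 7^{2}≡15, 7^{4}≡4. Then 7^{6} = 7^{4+2} ≡ 4 × 15 ≡ 9 mod 17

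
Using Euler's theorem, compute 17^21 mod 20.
By Euler: 17^{8} ≡ 1 (mod 20) since gcd(17, 20) = 1. 21 = 2×8 + 5. So 17^{21} ≡ 17^{5} ≡ 17 (mod 20)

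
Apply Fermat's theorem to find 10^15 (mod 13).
By Fermat: 10^{12} ≡ 1 (mod 13). So 10^{15} = 10^{12} · 10^{3} ≡ 10^{3} ≡ 12 (mod 13)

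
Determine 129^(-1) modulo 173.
Since 173 is prime, by Fermat 129^(-1) ≡ 129^{171} ≡ 114 (mod 173). Verify: 129 × 114 = 14706 ≡ 1 (mod 173)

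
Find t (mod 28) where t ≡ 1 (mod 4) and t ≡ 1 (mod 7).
M = 4 × 7 = 28. M₁ = 7, y₁ ≡ 3 (mod 4). M₂ = 4, y₂ ≡ 2 (mod 7). t = 1×7×3 + 1×4×2 ≡ 1 (mod 28)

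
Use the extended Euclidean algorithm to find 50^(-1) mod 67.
Extended GCD: 50(-4) + 67(3) = 1. So 50^(-1) ≡ -4 ≡ 63 (mod 67). Verify: 50 × 63 = 3150 ≡ 1 (mod 67)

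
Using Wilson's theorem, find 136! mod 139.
(138)! = (136)! × (137) × (138) ≡ -1 mod 139. So (136)! ≡ -1 × [(138)(137)]^(-1) ≡ 69 mod 139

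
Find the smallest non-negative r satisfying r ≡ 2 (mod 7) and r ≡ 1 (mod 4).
M = 7 × 4 = 28. M₁ = 4, y₁ ≡ 2 (mod 7). M₂ = 7, y₂ ≡ 3 (mod 4). r = 2×4×2 + 1×7×3 ≡ 9 (mod 28)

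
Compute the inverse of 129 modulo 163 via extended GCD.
Extended GCD: 129(-24) + 163(19) = 1. So 129^(-1) ≡ -24 ≡ 139 mod 163. Verify: 129 × 139 = 17931 ≡ 1 mod 163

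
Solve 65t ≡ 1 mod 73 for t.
Since 73 is prime, by Fermat 65^(-1) ≡ 65^{71} ≡ 9 mod 73. Verify: 65 × 9 = 585 ≡ 1 mod 73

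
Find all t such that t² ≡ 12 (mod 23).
The square roots of 12 mod 23 are 9 and 14. Verify: 9² = 81 ≡ 12 (mod 23)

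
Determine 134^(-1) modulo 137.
Since 137 is prime, by Fermat 134^(-1) ≡ 134^{135} ≡ 91 mod 137. Verify: 134 × 91 = 12194 ≡ 1 mod 137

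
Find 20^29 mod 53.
By repeated squaring mod 53: 20^{1}≡20, 20^{2}≡29, 20^{4}≡46, 20^{8}≡49, 20^{16}≡16. Then 20^{29} = 20^{16+8+4+1} ≡ 16 × 49 × 46 × 20 ≡ 3 mod 53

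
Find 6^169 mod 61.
Using Fermat: 6^{60} ≡ 1 mod 61. 169 ≡ 49 mod 60. So 6^{169} ≡ 6^{49} ≡ 43 mod 61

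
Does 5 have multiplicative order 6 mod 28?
Powers of 5 mod 28: 5^1≡5, 5^2≡25, 5^3≡13, 5^4≡9, 5^5≡17, 5^6≡1. First k with 5^k≡1 is k=6. Yes, ord_28(5) = 6.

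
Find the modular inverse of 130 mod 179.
Since 179 is prime, by Fermat 130^(-1) ≡ 130^{177} ≡ 84 mod 179. Verify: 130 × 84 = 10920 ≡ 1 mod 179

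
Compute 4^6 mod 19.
By repeated squaring mod 19: 4^{1}≡4, 4^{2}≡16, 4^{4}≡9. Then 4^{6} = 4^{4+2} ≡ 9 × 16 ≡ 11 mod 19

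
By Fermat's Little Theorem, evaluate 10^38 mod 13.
By Fermat: 10^{12} ≡ 1 mod 13. 38 = 3×12 + 2. So 10^{38} ≡ 10^{2} ≡ 9 mod 13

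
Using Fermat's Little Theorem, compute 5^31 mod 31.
By Fermat: 5^{30} ≡ 1 mod 31. So 5^{31} = 5^{30} · 5^{1} ≡ 5^{1} ≡ 5 mod 31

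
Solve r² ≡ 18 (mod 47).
The square roots of 18 mod 47 are 21 and 26. Verify: 21² = 441 ≡ 18 (mod 47)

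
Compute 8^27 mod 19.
Using Fermat: 8^{18} ≡ 1 mod 19. 27 ≡ 9 mod 18. So 8^{27} ≡ 8^{9} ≡ 18 mod 19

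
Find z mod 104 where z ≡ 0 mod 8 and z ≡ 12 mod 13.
M = 8 × 13 = 104. M₁ = 13, y₁ ≡ 5 mod 8. M₂ = 8, y₂ ≡ 5 mod 13. z = 0×13×5 + 12×8×5 ≡ 64 mod 104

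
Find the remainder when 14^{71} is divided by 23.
By Fermat: 14^{22} ≡ 1 mod 23. 71 = 3×22 + 5. So 14^{71} ≡ 14^{5} ≡ 15 mod 23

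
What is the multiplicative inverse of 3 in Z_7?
Since 7 is prime, by Fermat 3^(-1) ≡ 3^{5} ≡ 5 (mod 7). Verify: 3 × 5 = 15 ≡ 1 (mod 7)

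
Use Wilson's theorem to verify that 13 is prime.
(12)! mod 13 = 12. Since this equals -1 mod 13, Wilson confirms 13 is prime.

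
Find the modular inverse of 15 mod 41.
Since 41 is prime, by Fermat 15^(-1) ≡ 15^{39} ≡ 11 mod 41. Verify: 15 × 11 = 165 ≡ 1 mod 41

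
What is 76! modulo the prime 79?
(78)! = (76)! × (77) × (78) ≡ -1 mod 79. So (76)! ≡ -1 × [(78)(77)]^(-1) ≡ 39 mod 79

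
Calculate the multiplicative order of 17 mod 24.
Powers of 17 mod 24: 17^1≡17, 17^2≡1. ord_24(17) = 2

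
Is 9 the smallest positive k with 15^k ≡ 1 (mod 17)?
Powers of 15 mod 17: 15^1≡15, 15^2≡4, 15^3≡9, 15^4≡16, 15^5≡2, 15^6≡13, 15^7≡8, 15^8≡1. Already 15^8≡1, so the order is 8 < 9. No, the actual order is 8.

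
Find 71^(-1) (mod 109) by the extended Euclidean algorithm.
Extended GCD: 71(43) + 109(-28) = 1. So 71^(-1) ≡ 43 (mod 109). Verify: 71 × 43 = 3053 ≡ 1 (mod 109)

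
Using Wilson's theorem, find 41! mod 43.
(42)! = (41)! × (42) ≡ -1 mod 43. So (41)! ≡ -1 × (42)^(-1) ≡ (-1)×(-1) = 1 mod 43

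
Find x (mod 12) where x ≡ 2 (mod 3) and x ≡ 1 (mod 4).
M = 3 × 4 = 12. M₁ = 4, y₁ ≡ 1 (mod 3). M₂ = 3, y₂ ≡ 3 (mod 4). x = 2×4×1 + 1×3×3 ≡ 5 (mod 12)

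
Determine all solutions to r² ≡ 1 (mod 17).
The square roots of 1 mod 17 are 1 and 16. Verify: 1² = 1 ≡ 1 (mod 17)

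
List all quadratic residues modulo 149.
QRs mod 149: {1, 4, 5, 6, 7, 9, 16, 17, 19, 20, 22, 24, 25, 26, 28, 29, 30, 31, 33, 35, 36, 37, 39, 42, 45, 46, 47, 49, 53, 54, 61, 63, 64, 67, 68, 69, 73, 76, 80, 81, 82, 85, 86, 88, 95, 96, 100, 102, 103, 104, 107, 110, 112, 113, 114, 116, 118, 119, 120, 121, 123, 124, 125, 127, 129, 130, 132, 133, 140, 142, 143, 144, 145, 148}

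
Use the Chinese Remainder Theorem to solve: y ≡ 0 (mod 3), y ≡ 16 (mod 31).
M = 3 × 31 = 93. M₁ = 31, y₁ ≡ 1 (mod 3). M₂ = 3, y₂ ≡ 21 (mod 31). y = 0×31×1 + 16×3×21 ≡ 78 (mod 93)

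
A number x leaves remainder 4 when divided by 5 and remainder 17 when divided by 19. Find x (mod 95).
M = 5 × 19 = 95. M₁ = 19, y₁ ≡ 4 (mod 5). M₂ = 5, y₂ ≡ 4 (mod 19). x = 4×19×4 + 17×5×4 ≡ 74 (mod 95)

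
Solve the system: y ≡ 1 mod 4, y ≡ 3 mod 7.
M = 4 × 7 = 28. M₁ = 7, y₁ ≡ 3 mod 4. M₂ = 4, y₂ ≡ 2 mod 7. y = 1×7×3 + 3×4×2 ≡ 17 mod 28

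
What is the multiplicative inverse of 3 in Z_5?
Since 5 is prime, by Fermat 3^(-1) ≡ 3^{3} ≡ 2 mod 5. Verify: 3 × 2 = 6 ≡ 1 mod 5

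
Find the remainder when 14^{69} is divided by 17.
By Fermat: 14^{16} ≡ 1 mod 17. 69 = 4×16 + 5. So 14^{69} ≡ 14^{5} ≡ 12 mod 17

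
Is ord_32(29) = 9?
Powers of 29 mod 32: 29^1≡29, 29^2≡9, 29^3≡5, 29^4≡17, 29^5≡13, 29^6≡25, 29^7≡21, 29^8≡1. Already 29^8≡1, so the order is 8 < 9. No, the actual order is 8.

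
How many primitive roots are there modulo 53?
Number of primitive roots mod 53 = φ(p-1) = φ(52) = 24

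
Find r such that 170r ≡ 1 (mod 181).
Since 181 is prime, by Fermat 170^(-1) ≡ 170^{179} ≡ 148 (mod 181). Verify: 170 × 148 = 25160 ≡ 1 (mod 181)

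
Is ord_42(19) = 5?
Powers of 19 mod 42: 19^1≡19, 19^2≡25, 19^3≡13, 19^4≡37, 19^5≡31, 19^6≡1. 19^5≡31≢1, so ord ≠ 5. No, the actual order is 6.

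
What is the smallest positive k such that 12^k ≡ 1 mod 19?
Powers of 12 mod 19: 12^1≡12, 12^2≡11, 12^3≡18, 12^4≡7, 12^5≡8, 12^6≡1. So the order of 12 is 6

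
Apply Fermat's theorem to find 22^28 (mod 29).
By Fermat's Little Theorem, 22^{28} ≡ 1 (mod 29) since 29 is prime and gcd(22, 29) = 1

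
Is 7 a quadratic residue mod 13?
By Euler's criterion: 7^{6} ≡ 12 (mod 13). Since this equals -1 (≡ 12), 7 is not a QR.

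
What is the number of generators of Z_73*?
A prime p has φ(p-1) primitive roots; here φ(72) = 24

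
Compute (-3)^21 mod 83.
By repeated squaring mod 83: (-3)^{1}≡80, (-3)^{2}≡9, (-3)^{4}≡81, (-3)^{8}≡4, (-3)^{16}≡16. Then (-3)^{21} = (-3)^{16+4+1} ≡ 16 × 81 × 80 ≡ 13 mod 83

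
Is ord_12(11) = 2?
Powers of 11 mod 12: 11^1≡11, 11^2≡1. First k with 11^k≡1 is k=2. Yes, ord_12(11) = 2.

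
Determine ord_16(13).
Powers of 13 mod 16: 13^1≡13, 13^2≡9, 13^3≡5, 13^4≡1. ord_16(13) = 4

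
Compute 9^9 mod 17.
By repeated squaring mod 17: 9^{1}≡9, 9^{2}≡13, 9^{4}≡16, 9^{8}≡1. Then 9^{9} = 9^{8+1} ≡ 1 × 9 ≡ 9 mod 17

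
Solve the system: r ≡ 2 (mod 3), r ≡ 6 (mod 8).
M = 3 × 8 = 24. M₁ = 8, y₁ ≡ 2 (mod 3). M₂ = 3, y₂ ≡ 3 (mod 8). r = 2×8×2 + 6×3×3 ≡ 14 (mod 24)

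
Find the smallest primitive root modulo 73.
g = 5. Powers: [5, 25, 52, 41, 59, 3, 15, 2, 10, ...] generates all 72 non-zero residues.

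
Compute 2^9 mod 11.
By repeated squaring mod 11: 2^{1}≡2, 2^{2}≡4, 2^{4}≡5, 2^{8}≡3. Then 2^{9} = 2^{8+1} ≡ 3 × 2 ≡ 6 mod 11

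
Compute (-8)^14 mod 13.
Using Fermat: (-8)^{12} ≡ 1 (mod 13). 14 ≡ 2 (mod 12). So (-8)^{14} ≡ (-8)^{2} ≡ 12 (mod 13)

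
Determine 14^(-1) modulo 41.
Since 41 is prime, by Fermat 14^(-1) ≡ 14^{39} ≡ 3 (mod 41). Verify: 14 × 3 = 42 ≡ 1 (mod 41)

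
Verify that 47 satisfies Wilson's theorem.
(46)! mod 47 = 46. Since this equals -1 mod 47, Wilson confirms 47 is prime.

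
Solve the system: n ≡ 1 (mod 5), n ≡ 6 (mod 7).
M = 5 × 7 = 35. M₁ = 7, y₁ ≡ 3 (mod 5). M₂ = 5, y₂ ≡ 3 (mod 7). n = 1×7×3 + 6×5×3 ≡ 6 (mod 35)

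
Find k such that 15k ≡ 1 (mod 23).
Since 23 is prime, by Fermat 15^(-1) ≡ 15^{21} ≡ 20 (mod 23). Verify: 15 × 20 = 300 ≡ 1 (mod 23)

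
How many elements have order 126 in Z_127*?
There are φ(127-1) = φ(126) = 36 primitive roots modulo 127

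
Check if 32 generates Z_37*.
ord_37(32) divides 36. For each prime q|36: 32^{18}≡36, 32^{12}≡10, none ≡ 1. So 32 has order 36 and is a primitive root mod 37.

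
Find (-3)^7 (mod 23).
By repeated squaring (mod 23): (-3)^{1}≡20, (-3)^{2}≡9, (-3)^{4}≡12. Then (-3)^{7} = (-3)^{4+2+1} ≡ 12 × 9 × 20 ≡ 21 (mod 23)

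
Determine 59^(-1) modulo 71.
Since 71 is prime, by Fermat 59^(-1) ≡ 59^{69} ≡ 65 (mod 71). Verify: 59 × 65 = 3835 ≡ 1 (mod 71)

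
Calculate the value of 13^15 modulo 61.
By repeated squaring mod 61: 13^{1}≡13, 13^{2}≡47, 13^{4}≡13, 13^{8}≡47. Then 13^{15} = 13^{8+4+2+1} ≡ 47 × 13 × 47 × 13 ≡ 1 mod 61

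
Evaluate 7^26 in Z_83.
By repeated squaring mod 83: 7^{1}≡7, 7^{2}≡49, 7^{4}≡77, 7^{8}≡36, 7^{16}≡51. Then 7^{26} = 7^{16+8+2} ≡ 51 × 36 × 49 ≡ 75 mod 83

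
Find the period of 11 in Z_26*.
Powers of 11 mod 26: 11^1≡11, 11^2≡17, 11^3≡5, 11^4≡3, 11^5≡7, 11^6≡25, 11^7≡15, 11^8≡9, 11^9≡21, 11^10≡23, 11^11≡19, 11^12≡1. Order = 12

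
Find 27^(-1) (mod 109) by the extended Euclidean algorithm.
Extended GCD: 27(-4) + 109(1) = 1. So 27^(-1) ≡ -4 ≡ 105 (mod 109). Verify: 27 × 105 = 2835 ≡ 1 (mod 109)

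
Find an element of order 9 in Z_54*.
7 has order 9 mod 54 since 7^{9} ≡ 1 mod 54 and no smaller power works.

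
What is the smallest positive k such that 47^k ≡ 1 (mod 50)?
Powers of 47 mod 50: 47^1≡47, 47^2≡9, 47^3≡23, 47^4≡31, 47^5≡7, 47^6≡29, 47^7≡13, 47^8≡11, 47^9≡17, 47^10≡49, 47^11≡3, 47^12≡41, 47^13≡27, 47^14≡19, 47^15≡43, 47^16≡21, 47^17≡37, 47^18≡39, 47^19≡33, 47^20≡1. ord_50(47) = 20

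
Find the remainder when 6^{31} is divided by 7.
By Fermat: 6^{6} ≡ 1 mod 7. 31 = 5×6 + 1. So 6^{31} ≡ 6^{1} ≡ 6 mod 7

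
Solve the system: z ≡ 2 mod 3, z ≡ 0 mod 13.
M = 3 × 13 = 39. M₁ = 13, y₁ ≡ 1 mod 3. M₂ = 3, y₂ ≡ 9 mod 13. z = 2×13×1 + 0×3×9 ≡ 26 mod 39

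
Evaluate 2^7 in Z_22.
By repeated squaring (mod 22): 2^{1}≡2, 2^{2}≡4, 2^{4}≡16. Then 2^{7} = 2^{4+2+1} ≡ 16 × 4 × 2 ≡ 18 (mod 22)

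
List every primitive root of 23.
There are φ(22) = 10 primitive roots mod 23: {5, 7, 10, 11, 14, 15, 17, 19, 20, 21}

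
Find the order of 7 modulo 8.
Powers of 7 mod 8: 7^1≡7, 7^2≡1. Order = 2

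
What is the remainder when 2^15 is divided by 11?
Using Fermat: 2^{10} ≡ 1 (mod 11). 15 ≡ 5 (mod 10). So 2^{15} ≡ 2^{5} ≡ 10 (mod 11)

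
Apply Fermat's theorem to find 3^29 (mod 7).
By Fermat: 3^{6} ≡ 1 (mod 7). 29 = 4×6 + 5. So 3^{29} ≡ 3^{5} ≡ 5 (mod 7)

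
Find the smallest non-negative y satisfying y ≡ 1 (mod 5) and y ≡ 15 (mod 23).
M = 5 × 23 = 115. M₁ = 23, y₁ ≡ 2 (mod 5). M₂ = 5, y₂ ≡ 14 (mod 23). y = 1×23×2 + 15×5×14 ≡ 61 (mod 115)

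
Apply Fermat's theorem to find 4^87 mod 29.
By Fermat: 4^{28} ≡ 1 mod 29. 87 = 3×28 + 3. So 4^{87} ≡ 4^{3} ≡ 6 mod 29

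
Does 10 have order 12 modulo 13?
10^{6} ≡ 1 (mod 13) and 6 < 12, so ord_13(10) = 6 ≠ 12 and 10 is not a primitive root.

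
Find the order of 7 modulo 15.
Powers of 7 mod 15: 7^1≡7, 7^2≡4, 7^3≡13, 7^4≡1. Order = 4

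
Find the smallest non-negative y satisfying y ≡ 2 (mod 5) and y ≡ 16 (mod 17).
M = 5 × 17 = 85. M₁ = 17, y₁ ≡ 3 (mod 5). M₂ = 5, y₂ ≡ 7 (mod 17). y = 2×17×3 + 16×5×7 ≡ 67 (mod 85)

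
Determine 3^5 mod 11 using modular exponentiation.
By repeated squaring mod 11: 3^{1}≡3, 3^{2}≡9, 3^{4}≡4. Then 3^{5} = 3^{4+1} ≡ 4 × 3 ≡ 1 mod 11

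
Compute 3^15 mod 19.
By repeated squaring mod 19: 3^{1}≡3, 3^{2}≡9, 3^{4}≡5, 3^{8}≡6. Then 3^{15} = 3^{8+4+2+1} ≡ 6 × 5 × 9 × 3 ≡ 12 mod 19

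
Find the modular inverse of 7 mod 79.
Since 79 is prime, by Fermat 7^(-1) ≡ 7^{77} ≡ 34 mod 79. Verify: 7 × 34 = 238 ≡ 1 mod 79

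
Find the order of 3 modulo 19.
Powers of 3 mod 19: 3^1≡3, 3^2≡9, 3^3≡8, 3^4≡5, 3^5≡15, 3^6≡7, 3^7≡2, 3^8≡6, 3^9≡18, 3^10≡16, 3^11≡10, 3^12≡11, 3^13≡14, 3^14≡4, 3^15≡12, 3^16≡17, 3^17≡13, 3^18≡1. So the order of 3 is 18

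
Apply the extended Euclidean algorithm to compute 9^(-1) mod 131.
Extended GCD: 9(-29) + 131(2) = 1. So 9^(-1) ≡ -29 ≡ 102 mod 131. Verify: 9 × 102 = 918 ≡ 1 mod 131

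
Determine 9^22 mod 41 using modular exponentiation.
By repeated squaring mod 41: 9^{1}≡9, 9^{2}≡40, 9^{4}≡1, 9^{8}≡1, 9^{16}≡1. Then 9^{22} = 9^{16+4+2} ≡ 1 × 1 × 40 ≡ 40 mod 41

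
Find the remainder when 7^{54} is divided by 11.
By Fermat: 7^{10} ≡ 1 mod 11. 54 = 5×10 + 4. So 7^{54} ≡ 7^{4} ≡ 3 mod 11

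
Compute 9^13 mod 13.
Using Fermat: 9^{12} ≡ 1 mod 13. 13 ≡ 1 mod 12. So 9^{13} ≡ 9^{1} ≡ 9 mod 13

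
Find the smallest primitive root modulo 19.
g = 2. For each prime q|18: 2^{9}≡18, 2^{6}≡7, none ≡ 1, so ord_19(2) = 18 and 2 is a primitive root.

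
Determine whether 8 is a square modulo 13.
By Euler's criterion: 8^{6} ≡ 12 mod 13. Since this equals -1 (≡ 12), 8 is not a QR.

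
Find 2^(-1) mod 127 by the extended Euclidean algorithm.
Extended GCD: 2(-63) + 127(1) = 1. So 2^(-1) ≡ -63 ≡ 64 mod 127. Verify: 2 × 64 = 128 ≡ 1 mod 127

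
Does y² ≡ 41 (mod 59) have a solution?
By Euler's criterion: 41^{29} ≡ 1 (mod 59). Since this equals 1, 41 is a QR.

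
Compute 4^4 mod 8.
4^{4} = 256 ≡ 0 mod 8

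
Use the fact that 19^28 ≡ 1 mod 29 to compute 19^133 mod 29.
By Fermat: 19^{28} ≡ 1 mod 29. 133 = 4×28 + 21. So 19^{133} ≡ 19^{21} ≡ 17 mod 29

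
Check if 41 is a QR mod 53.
By Euler's criterion: 41^{26} ≡ 52 mod 53. Since this equals -1 (≡ 52), 41 is not a QR.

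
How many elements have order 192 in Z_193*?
Number of primitive roots mod 193 = φ(p-1) = φ(192) = 64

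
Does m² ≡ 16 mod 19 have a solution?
By Euler's criterion: 16^{9} ≡ 1 mod 19. Since this equals 1, 16 is a QR.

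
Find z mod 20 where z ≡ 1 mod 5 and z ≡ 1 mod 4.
M = 5 × 4 = 20. M₁ = 4, y₁ ≡ 4 mod 5. M₂ = 5, y₂ ≡ 1 mod 4. z = 1×4×4 + 1×5×1 ≡ 1 mod 20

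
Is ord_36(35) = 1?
Powers of 35 mod 36: 35^1≡35, 35^2≡1. 35^1≡35≢1, so ord ≠ 1. No, the actual order is 2.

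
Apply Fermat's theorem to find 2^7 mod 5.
By Fermat: 2^{4} ≡ 1 mod 5. So 2^{7} = 2^{4} · 2^{3} ≡ 2^{3} ≡ 3 mod 5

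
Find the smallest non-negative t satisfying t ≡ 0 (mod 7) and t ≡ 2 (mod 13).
M = 7 × 13 = 91. M₁ = 13, y₁ ≡ 6 (mod 7). M₂ = 7, y₂ ≡ 2 (mod 13). t = 0×13×6 + 2×7×2 ≡ 28 (mod 91)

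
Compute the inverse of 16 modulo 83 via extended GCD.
Extended GCD: 16(26) + 83(-5) = 1. So 16^(-1) ≡ 26 (mod 83). Verify: 16 × 26 = 416 ≡ 1 (mod 83)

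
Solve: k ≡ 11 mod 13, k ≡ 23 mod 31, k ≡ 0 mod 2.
M = 13 × 31 × 2 = 806. M₁ = 62, y₁ ≡ 4 mod 13. M₂ = 26, y₂ ≡ 6 mod 31. M₃ = 403, y₃ ≡ 1 mod 2. k = 11×62×4 + 23×26×6 + 0×403×1 ≡ 674 mod 806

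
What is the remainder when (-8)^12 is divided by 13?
Using Fermat: (-8)^{12} ≡ 1 (mod 13). 12 ≡ 0 (mod 12). So (-8)^{12} ≡ (-8)^{0} ≡ 1 (mod 13)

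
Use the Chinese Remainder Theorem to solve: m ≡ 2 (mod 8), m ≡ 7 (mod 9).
M = 8 × 9 = 72. M₁ = 9, y₁ ≡ 1 (mod 8). M₂ = 8, y₂ ≡ 8 (mod 9). m = 2×9×1 + 7×8×8 ≡ 34 (mod 72)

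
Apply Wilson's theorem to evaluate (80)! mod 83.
(82)! = (80)! × (81) × (82) ≡ -1 mod 83. So (80)! ≡ -1 × [(82)(81)]^(-1) ≡ 41 mod 83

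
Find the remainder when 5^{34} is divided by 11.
By Fermat: 5^{10} ≡ 1 mod 11. 34 = 3×10 + 4. So 5^{34} ≡ 5^{4} ≡ 9 mod 11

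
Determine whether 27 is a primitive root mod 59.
27^{29} ≡ 1 (mod 59) and 29 < 58, so ord_59(27) = 29 ≠ 58 and 27 is not a primitive root.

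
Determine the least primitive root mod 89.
g = 3. For each prime q|88: 3^{44}≡88, 3^{8}≡64, none ≡ 1, so ord_89(3) = 88 and 3 is a primitive root.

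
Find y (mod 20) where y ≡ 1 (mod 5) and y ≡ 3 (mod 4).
M = 5 × 4 = 20. M₁ = 4, y₁ ≡ 4 (mod 5). M₂ = 5, y₂ ≡ 1 (mod 4). y = 1×4×4 + 3×5×1 ≡ 11 (mod 20)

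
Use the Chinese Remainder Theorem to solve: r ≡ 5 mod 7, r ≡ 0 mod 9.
M = 7 × 9 = 63. M₁ = 9, y₁ ≡ 4 mod 7. M₂ = 7, y₂ ≡ 4 mod 9. r = 5×9×4 + 0×7×4 ≡ 54 mod 63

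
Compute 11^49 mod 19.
Using Fermat: 11^{18} ≡ 1 mod 19. 49 ≡ 13 mod 18. So 11^{49} ≡ 11^{13} ≡ 11 mod 19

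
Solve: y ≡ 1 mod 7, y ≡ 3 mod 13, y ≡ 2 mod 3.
M = 7 × 13 × 3 = 273. M₁ = 39, y₁ ≡ 2 mod 7. M₂ = 21, y₂ ≡ 5 mod 13. M₃ = 91, y₃ ≡ 1 mod 3. y = 1×39×2 + 3×21×5 + 2×91×1 ≡ 29 mod 273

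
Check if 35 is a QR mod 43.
By Euler's criterion: 35^{21} ≡ 1 (mod 43). Since this equals 1, 35 is a QR.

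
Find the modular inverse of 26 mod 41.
Since 41 is prime, by Fermat 26^(-1) ≡ 26^{39} ≡ 30 mod 41. Verify: 26 × 30 = 780 ≡ 1 mod 41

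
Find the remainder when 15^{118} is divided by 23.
By Fermat: 15^{22} ≡ 1 mod 23. 118 = 5×22 + 8. So 15^{118} ≡ 15^{8} ≡ 4 mod 23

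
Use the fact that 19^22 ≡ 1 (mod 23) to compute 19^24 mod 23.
By Fermat: 19^{22} ≡ 1 (mod 23). So 19^{24} = 19^{22} · 19^{2} ≡ 19^{2} ≡ 16 (mod 23)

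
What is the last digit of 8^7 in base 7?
Using Fermat: 8^{6} ≡ 1 mod 7. 7 ≡ 1 mod 6. So 8^{7} ≡ 8^{1} ≡ 1 mod 7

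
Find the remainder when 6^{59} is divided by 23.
By Fermat: 6^{22} ≡ 1 (mod 23). 59 = 2×22 + 15. So 6^{59} ≡ 6^{15} ≡ 8 (mod 23)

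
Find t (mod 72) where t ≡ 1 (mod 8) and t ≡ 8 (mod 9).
M = 8 × 9 = 72. M₁ = 9, y₁ ≡ 1 (mod 8). M₂ = 8, y₂ ≡ 8 (mod 9). t = 1×9×1 + 8×8×8 ≡ 17 (mod 72)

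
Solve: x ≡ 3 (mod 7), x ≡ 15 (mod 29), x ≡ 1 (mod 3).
M = 7 × 29 × 3 = 609. M₁ = 87, y₁ ≡ 5 (mod 7). M₂ = 21, y₂ ≡ 18 (mod 29). M₃ = 203, y₃ ≡ 2 (mod 3). x = 3×87×5 + 15×21×18 + 1×203×2 ≡ 73 (mod 609)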